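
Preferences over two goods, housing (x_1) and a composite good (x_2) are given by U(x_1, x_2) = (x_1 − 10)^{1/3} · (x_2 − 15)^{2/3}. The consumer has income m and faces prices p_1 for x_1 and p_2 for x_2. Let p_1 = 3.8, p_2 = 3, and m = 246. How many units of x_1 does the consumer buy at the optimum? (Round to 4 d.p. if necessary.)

x_1* = 24.2982

MRS = (1/2)·(x_2−15)/(x_1−10). Tangency with p_1/p_2 gives x_2−15 = 2·(p_1/p_2)·(x_1−10).
After buying the subsistence bundle (10, 15), a share 1/3 of the remaining income goes to x_1: x_1* = 10 + 1/3·(m − 10p_1 − 15p_2)/p_1.
Discretionary income = 246 − 10·3.8 − 15·3 = 163; x_1* = 10 + 1/3·163/3.8 = 24.2982.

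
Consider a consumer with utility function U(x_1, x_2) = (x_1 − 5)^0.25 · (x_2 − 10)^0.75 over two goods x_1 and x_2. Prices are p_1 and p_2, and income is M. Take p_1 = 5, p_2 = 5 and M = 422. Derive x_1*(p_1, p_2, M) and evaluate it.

x_1* = 22.35

Let x_1' = x_1−5, x_2' = x_2−10. MRS = (1/3)·x_2'/x_1' = p_1/p_2.
After buying the subsistence bundle (5, 10), a share 0.25 of the remaining income goes to x_1: x_1* = 5 + 0.25·(M − 5p_1 − 10p_2)/p_1.
Discretionary income = 422 − 5·5 − 10·5 = 347; x_1* = 5 + 0.25·347/5 = 22.35.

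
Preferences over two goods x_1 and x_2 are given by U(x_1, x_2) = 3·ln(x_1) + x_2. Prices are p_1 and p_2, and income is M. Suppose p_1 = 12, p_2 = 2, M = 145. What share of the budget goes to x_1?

So x_1*(p_1,p_2) = 3·p_2/p_1, independent of income; and x_2* = (M − 3·p_2)/p_2.
At the given prices: x_1* = 3·2/12 = 0.5, and x_2* = 69.5.
Expenditure on x_1: 12·0.5 = 6; share = 0.0414.

share on x_1 = 0.0414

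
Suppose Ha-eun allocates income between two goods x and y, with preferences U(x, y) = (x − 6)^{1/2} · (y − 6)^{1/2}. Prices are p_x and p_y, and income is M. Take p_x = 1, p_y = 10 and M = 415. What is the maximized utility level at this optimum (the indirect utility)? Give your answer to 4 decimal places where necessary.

After buying the subsistence bundle (6, 6), a share 0.5 of the remaining income goes to x: x* = 6 + 0.5·(M − 6p_x − 6p_y)/p_x.
Discretionary income = 415 − 6·1 − 6·10 = 349; x* = 6 + 0.5·349/1 = 180.5; y* = 6 + 0.5·349/10 = 23.45.
Utility at the optimum: U(180.5, 23.45) = 55.1817.

V = 55.1817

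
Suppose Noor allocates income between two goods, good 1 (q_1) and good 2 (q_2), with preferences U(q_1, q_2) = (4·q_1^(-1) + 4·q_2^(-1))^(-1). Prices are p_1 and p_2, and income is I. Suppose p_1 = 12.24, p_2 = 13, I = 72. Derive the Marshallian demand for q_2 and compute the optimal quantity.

MU_q_1 ∝ 4·q_1^(-2), MU_q_2 ∝ 4·q_2^(-2), so MRS = (q_2/q_1)^(2) = p_1/p_2.
Solve for the ratio: q_2/q_1 = [p_1/p_2]^(0.5).
Substitute q_2 = (q_2/q_1)·q_1 into the budget: q_1* = I/(p_1 + p_2·(q_2/q_1)).
Numerically q_2/q_1 = 0.970329, so q_1* = 72/(12.24 + 13·0.970329) = 2.8969 and q_2* = 0.970329·2.8969 = 2.8109.

q_2* = 2.8109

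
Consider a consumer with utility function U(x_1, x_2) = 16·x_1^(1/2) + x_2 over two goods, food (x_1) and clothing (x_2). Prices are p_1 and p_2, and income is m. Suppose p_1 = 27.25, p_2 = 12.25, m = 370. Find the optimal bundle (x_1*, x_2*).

Plugging in: x_1* = (8·12.25/27.25)² = 12.9336, x_2* = 1.4334.

x_1* = 12.9336, x_2* = 1.4334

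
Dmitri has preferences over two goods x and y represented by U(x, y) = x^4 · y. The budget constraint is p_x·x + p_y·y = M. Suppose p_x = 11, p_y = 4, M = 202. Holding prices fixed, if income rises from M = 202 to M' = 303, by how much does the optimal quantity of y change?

Tangency: MRS = 4·y/x = p_x/p_y.
Rearranging, p_y·y = (1/4)·p_x·x. Substituting into the budget gives p_x·x·(1 + (1/4)) = M.
Demand: x*(p_x,p_y,M) = 0.8·M/p_x and y* = 0.2·M/p_y.
At p_x=11, p_y=4, M=202: y* = 0.2·202/4 = 10.1.
At M' = 303: y* = 15.15. Change: 15.15 − 10.1 = 5.05.

Δy* = 5.05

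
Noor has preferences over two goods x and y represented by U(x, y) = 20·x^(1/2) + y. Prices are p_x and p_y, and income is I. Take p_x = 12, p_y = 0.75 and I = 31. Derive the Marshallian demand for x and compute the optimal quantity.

Plugging in: x* = (10·0.75/12)² = 0.3906.

x* = 0.3906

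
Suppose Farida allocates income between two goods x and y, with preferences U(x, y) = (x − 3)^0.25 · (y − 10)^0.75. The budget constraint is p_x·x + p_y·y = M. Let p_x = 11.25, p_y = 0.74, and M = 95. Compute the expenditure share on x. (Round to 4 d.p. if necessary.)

This is Cobb-Douglas in (x−3, y−10): tangency gives 0.25·p_y·(y−10) = 0.75·p_x·(x−3).
After buying the subsistence bundle (3, 10), a share 0.25 of the remaining income goes to x: x* = 3 + 0.25·(M − 3p_x − 10p_y)/p_x.
Discretionary income = 95 − 3·11.25 − 10·0.74 = 53.85; x* = 3 + 0.25·53.85/11.25 = 4.1967; y* = 10 + 0.75·53.85/0.74 = 64.5777.
Expenditure on x: 11.25·4.1967 = 47.2125; share = 0.497.

share on x = 0.497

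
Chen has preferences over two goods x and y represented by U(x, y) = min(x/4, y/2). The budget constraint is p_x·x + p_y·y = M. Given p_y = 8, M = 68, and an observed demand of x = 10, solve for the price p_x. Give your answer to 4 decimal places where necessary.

With perfect complements, no substitution: consume in ratio x:y = 4:2.
Budget: p_x·x + p_y·(1/2)·x = M, so (4·p_x + 2·p_y)·x = 4·M.
Demand: x*(p_x,p_y,M) = 4·M/(4·p_x + 2·p_y), y* = 2·M/(4·p_x + 2·p_y).
Set x* = 10 in the demand function and solve for p_x: p_x = 2.8.

p_x = 2.8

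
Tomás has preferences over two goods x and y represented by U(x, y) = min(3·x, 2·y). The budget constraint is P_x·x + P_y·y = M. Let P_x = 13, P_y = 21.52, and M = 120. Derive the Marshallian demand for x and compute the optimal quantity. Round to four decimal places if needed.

x* = 2.6502

With perfect complements, no substitution: consume in ratio x:y = 2:3.
Budget: P_x·x + P_y·(3/2)·x = M, so (2·P_x + 3·P_y)·x = 2·M.
Demand: x*(P_x,P_y,M) = 2·M/(2·P_x + 3·P_y), y* = 3·M/(2·P_x + 3·P_y).
Here 2·13 + 3·21.52 = 90.56, giving x* = 2.6502.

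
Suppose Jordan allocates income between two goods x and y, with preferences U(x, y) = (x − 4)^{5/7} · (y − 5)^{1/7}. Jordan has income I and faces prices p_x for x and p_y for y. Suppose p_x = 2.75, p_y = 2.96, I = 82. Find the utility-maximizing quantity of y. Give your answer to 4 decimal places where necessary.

MRS = 5·(y−5)/(x−4). Tangency with p_x/p_y gives y−5 = (1/5)·(p_x/p_y)·(x−4).
After buying the subsistence bundle (4, 5), a share 5/6 of the remaining income goes to x: x* = 4 + 5/6·(I − 4p_x − 5p_y)/p_x.
Discretionary income = 82 − 4·2.75 − 5·2.96 = 56.2; y* = 5 + 1/6·56.2/2.96 = 8.1644.

y* = 8.1644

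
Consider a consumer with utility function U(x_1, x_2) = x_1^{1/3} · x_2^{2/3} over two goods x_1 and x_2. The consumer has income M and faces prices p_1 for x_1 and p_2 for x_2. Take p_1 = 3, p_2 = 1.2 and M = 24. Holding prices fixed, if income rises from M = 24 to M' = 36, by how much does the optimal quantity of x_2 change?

Tangency: MRS = (1/2)·x_2/x_1 = p_1/p_2.
Rearranging, p_2·x_2 = 2·p_1·x_1. Substituting into the budget gives p_1·x_1·(1 + 2) = M.
Demand: x_1*(p_1,p_2,M) = 1/3·M/p_1 and x_2* = 2/3·M/p_2.
At p_1=3, p_2=1.2, M=24: x_2* = 2/3·24/1.2 = 13.3333.
At M' = 36: x_2* = 20. Change: 20 − 13.3333 = 6.6667.

Δx_2* = 6.6667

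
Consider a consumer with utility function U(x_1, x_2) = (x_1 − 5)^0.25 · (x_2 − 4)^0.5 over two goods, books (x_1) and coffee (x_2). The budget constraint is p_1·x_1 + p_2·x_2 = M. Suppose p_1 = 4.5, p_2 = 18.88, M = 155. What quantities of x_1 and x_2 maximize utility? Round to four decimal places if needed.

x_1* = 9.2207, x_2* = 6.012

This is Cobb-Douglas in (x_1−5, x_2−4): tangency gives 0.25·p_2·(x_2−4) = 0.5·p_1·(x_1−5).
Substituting into the budget: x_1* = 5 + 1/3·(M − 5·p_1 − 4·p_2)/p_1, and x_2* = 4 + 2/3·(…)/p_2.
Discretionary income = 155 − 5·4.5 − 4·18.88 = 56.98; x_1* = 5 + 1/3·56.98/4.5 = 9.2207; x_2* = 4 + 2/3·56.98/18.88 = 6.012.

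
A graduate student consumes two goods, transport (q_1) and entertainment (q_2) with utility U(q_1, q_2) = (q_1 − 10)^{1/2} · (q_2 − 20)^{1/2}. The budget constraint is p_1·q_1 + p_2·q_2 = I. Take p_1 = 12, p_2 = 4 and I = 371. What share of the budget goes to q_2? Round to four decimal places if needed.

share on q_2 = 0.4461

MRS = (q_2−20)/(q_1−10). Tangency with p_1/p_2 gives q_2−20 = (p_1/p_2)·(q_1−10).
After buying the subsistence bundle (10, 20), a share 0.5 of the remaining income goes to q_1: q_1* = 10 + 0.5·(I − 10p_1 − 20p_2)/p_1.
Discretionary income = 371 − 10·12 − 20·4 = 171; q_1* = 10 + 0.5·171/12 = 17.125; q_2* = 20 + 0.5·171/4 = 41.375.
Expenditure on q_2: 4·41.375 = 165.5; share = 0.4461.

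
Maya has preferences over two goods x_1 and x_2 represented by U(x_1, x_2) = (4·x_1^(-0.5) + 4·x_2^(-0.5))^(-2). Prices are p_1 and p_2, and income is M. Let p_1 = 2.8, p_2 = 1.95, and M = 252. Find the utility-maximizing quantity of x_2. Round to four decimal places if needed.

Numerically x_2/x_1 = 1.272767, so x_1* = 252/(2.8 + 1.95·1.272767) = 47.7101 and x_2* = 1.272767·47.7101 = 60.7239.

x_2* = 60.7239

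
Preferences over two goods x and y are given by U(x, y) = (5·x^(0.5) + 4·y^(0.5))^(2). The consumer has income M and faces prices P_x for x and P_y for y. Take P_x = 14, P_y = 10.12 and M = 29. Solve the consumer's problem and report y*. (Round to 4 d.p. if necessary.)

MRS = MU_x/MU_y = (5/4)·(y/x)^(0.5). Set equal to P_x/P_y.
Hence y/x = ((4/5)·P_x/P_y)^(1/(0.5)), i.e. raised to the 2 power.
Substitute y = (y/x)·x into the budget: x* = M/(P_x + P_y·(y/x)).
Numerically y/x = 1.224828, so x* = 29/(14 + 10.12·1.224828) = 1.0987 and y* = 1.224828·1.0987 = 1.3457.

y* = 1.3457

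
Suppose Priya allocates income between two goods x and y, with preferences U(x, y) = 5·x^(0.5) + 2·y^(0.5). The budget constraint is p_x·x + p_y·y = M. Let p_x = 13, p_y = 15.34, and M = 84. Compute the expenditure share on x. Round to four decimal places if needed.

From the CES first-order condition, (5/2)·(y/x)^(0.5) = p_x/p_y.
Hence y/x = ((2/5)·p_x/p_y)^(1/(0.5)), i.e. raised to the 2 power.
With the ratio pinned down, the budget gives x* = M/(p_x + p_y·(y/x)) and y* = (y/x)·x*.
Numerically y/x = 0.11491, so x* = 84/(13 + 15.34·0.11491) = 5.69 and y* = 0.11491·5.69 = 0.6538.
Expenditure on x: 13·5.69 = 73.9701; share = 0.8806.

share on x = 0.8806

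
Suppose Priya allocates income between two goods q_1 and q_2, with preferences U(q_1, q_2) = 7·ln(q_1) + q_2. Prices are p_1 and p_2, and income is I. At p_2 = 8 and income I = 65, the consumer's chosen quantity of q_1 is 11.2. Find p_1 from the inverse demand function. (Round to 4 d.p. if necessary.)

p_1 = 5

MU_q_1 = 7/q_1, MU_q_2 = 1. Tangency: 7/q_1 = p_1/p_2.
So q_1*(p_1,p_2) = 7·p_2/p_1, independent of income; and q_2* = (I − 7·p_2)/p_2.
Set q_1* = 11.2 in the demand function and solve for p_1: p_1 = 5.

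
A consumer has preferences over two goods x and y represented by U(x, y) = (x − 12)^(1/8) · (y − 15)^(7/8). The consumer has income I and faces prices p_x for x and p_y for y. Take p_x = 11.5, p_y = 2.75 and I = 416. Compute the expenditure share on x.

MRS = (1/7)·(y−15)/(x−12). Tangency with p_x/p_y gives y−15 = 7·(p_x/p_y)·(x−12).
After buying the subsistence bundle (12, 15), a share 0.125 of the remaining income goes to x: x* = 12 + 0.125·(I − 12p_x − 15p_y)/p_x.
Discretionary income = 416 − 12·11.5 − 15·2.75 = 236.75; x* = 12 + 0.125·236.75/11.5 = 14.5734; y* = 15 + 0.875·236.75/2.75 = 90.3295.
Expenditure on x: 11.5·14.5734 = 167.5938; share = 0.4029.

share on x = 0.4029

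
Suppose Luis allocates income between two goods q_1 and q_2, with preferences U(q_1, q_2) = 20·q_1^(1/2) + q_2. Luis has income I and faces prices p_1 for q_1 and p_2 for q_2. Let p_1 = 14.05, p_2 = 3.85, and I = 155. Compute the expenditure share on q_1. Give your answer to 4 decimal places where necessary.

Solve: √q_1 = 10·p_2/p_1, so q_1*(p_1,p_2) = (10·p_2/p_1)², and q_2* = (I − p_1·q_1*)/p_2.
Plugging in: q_1* = (10·3.85/14.05)² = 7.5088, q_2* = 12.8576.
Expenditure on q_1: 14.05·7.5088 = 105.4982; share = 0.6806.

share on q_1 = 0.6806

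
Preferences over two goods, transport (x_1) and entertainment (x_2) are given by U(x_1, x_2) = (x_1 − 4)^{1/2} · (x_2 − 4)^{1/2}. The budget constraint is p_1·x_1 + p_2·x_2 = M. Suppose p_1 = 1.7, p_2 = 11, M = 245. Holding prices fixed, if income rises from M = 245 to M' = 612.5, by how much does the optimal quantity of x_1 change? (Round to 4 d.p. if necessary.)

Let x_1' = x_1−4, x_2' = x_2−4. MRS = x_2'/x_1' = p_1/p_2.
Substituting into the budget: x_1* = 4 + 0.5·(M − 4·p_1 − 4·p_2)/p_1, and x_2* = 4 + 0.5·(…)/p_2.
Discretionary income = 245 − 4·1.7 − 4·11 = 194.2; x_1* = 4 + 0.5·194.2/1.7 = 61.1176.
At M' = 612.5: x_1* = 169.2059. Change: 169.2059 − 61.1176 = 108.0882.

Δx_1* = 108.0882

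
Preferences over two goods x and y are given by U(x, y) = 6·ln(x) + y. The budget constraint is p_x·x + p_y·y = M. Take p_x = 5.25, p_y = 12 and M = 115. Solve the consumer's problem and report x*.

x* = 13.7143

Set MRS = p_x/p_y: (6/x)/1 = p_x/p_y.
So x*(p_x,p_y) = 6·p_y/p_x, independent of income; and y* = (M − 6·p_y)/p_y.
At the given prices: x* = 6·12/5.25 = 13.7143.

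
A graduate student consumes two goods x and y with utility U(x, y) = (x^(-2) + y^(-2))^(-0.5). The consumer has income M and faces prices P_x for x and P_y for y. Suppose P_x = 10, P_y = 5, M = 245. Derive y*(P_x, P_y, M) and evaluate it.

MRS = MU_x/MU_y = (y/x)^(3). Set equal to P_x/P_y.
Hence y/x = (P_x/P_y)^(1/(3)), i.e. raised to the 1/3 power.
With the ratio pinned down, the budget gives x* = M/(P_x + P_y·(y/x)) and y* = (y/x)·x*.
Numerically y/x = 1.259921, so x* = 245/(10 + 5·1.259921) = 15.031 and y* = 1.259921·15.031 = 18.9379.

y* = 18.9379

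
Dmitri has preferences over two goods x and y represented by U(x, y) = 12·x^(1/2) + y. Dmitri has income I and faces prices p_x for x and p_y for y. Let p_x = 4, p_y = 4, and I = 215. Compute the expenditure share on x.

share on x = 0.6698

Solve: √x = 6·p_y/p_x, so x*(p_x,p_y) = (6·p_y/p_x)², and y* = (I − p_x·x*)/p_y.
Plugging in: x* = (6·4/4)² = 36, y* = 17.75.
Expenditure on x: 4·36 = 144; share = 0.6698.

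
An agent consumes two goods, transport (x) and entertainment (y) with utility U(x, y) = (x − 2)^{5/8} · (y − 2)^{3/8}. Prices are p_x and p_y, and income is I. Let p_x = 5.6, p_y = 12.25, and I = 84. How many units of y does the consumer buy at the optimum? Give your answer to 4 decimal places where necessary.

y* = 3.4786

MRS = (5/3)·(y−2)/(x−2). Tangency with p_x/p_y gives y−2 = (3/5)·(p_x/p_y)·(x−2).
After buying the subsistence bundle (2, 2), a share 0.625 of the remaining income goes to x: x* = 2 + 0.625·(I − 2p_x − 2p_y)/p_x.
Discretionary income = 84 − 2·5.6 − 2·12.25 = 48.3; y* = 2 + 0.375·48.3/12.25 = 3.4786.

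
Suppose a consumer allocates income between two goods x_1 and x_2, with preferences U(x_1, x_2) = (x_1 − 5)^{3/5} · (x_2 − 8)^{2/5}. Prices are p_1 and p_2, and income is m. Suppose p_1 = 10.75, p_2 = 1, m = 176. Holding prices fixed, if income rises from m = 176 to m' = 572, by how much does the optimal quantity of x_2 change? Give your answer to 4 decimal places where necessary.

This is Cobb-Douglas in (x_1−5, x_2−8): tangency gives 0.6·p_2·(x_2−8) = 0.4·p_1·(x_1−5).
Substituting into the budget: x_1* = 5 + 0.6·(m − 5·p_1 − 8·p_2)/p_1, and x_2* = 8 + 0.4·(…)/p_2.
Discretionary income = 176 − 5·10.75 − 8·1 = 114.25; x_2* = 8 + 0.4·114.25/1 = 53.7.
At m' = 572: x_2* = 212.1. Change: 212.1 − 53.7 = 158.4.

Δx_2* = 158.4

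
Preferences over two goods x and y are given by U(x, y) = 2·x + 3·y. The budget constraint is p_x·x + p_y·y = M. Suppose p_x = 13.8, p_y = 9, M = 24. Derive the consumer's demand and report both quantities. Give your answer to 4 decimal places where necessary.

x* = 0, y* = 2.6667

Linear utility — the consumer picks whichever good has higher MU/price: 2/13.8 = 0.1449 vs 3/9 = 0.3333.
y gives more utility per dollar, so spend all income on y: y* = M/p_y, x* = 0.
Numerically: x* = 0, y* = 2.6667.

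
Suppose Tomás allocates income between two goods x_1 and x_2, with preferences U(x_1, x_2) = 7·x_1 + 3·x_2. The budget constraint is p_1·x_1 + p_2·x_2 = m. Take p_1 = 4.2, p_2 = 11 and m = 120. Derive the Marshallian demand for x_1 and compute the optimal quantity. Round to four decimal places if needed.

x_1* = 28.5714

Linear utility — the consumer picks whichever good has higher MU/price: 7/4.2 = 1.6667 vs 3/11 = 0.2727.
x_1 gives more utility per dollar, so spend all income on x_1: x_1* = m/p_1, x_2* = 0.
Numerically: x_1* = 28.5714, x_2* = 0.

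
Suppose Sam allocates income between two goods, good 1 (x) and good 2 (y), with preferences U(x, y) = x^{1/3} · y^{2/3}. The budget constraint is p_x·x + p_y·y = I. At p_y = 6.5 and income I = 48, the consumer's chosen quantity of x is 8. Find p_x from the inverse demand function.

The MRS is (1/2)·y/x. Set MRS = p_x/p_y.
So 1/3·p_y·y = 2/3·p_x·x; combined with the budget, a share 1/3 of income goes to x.
Demand: x*(p_x,p_y,I) = 1/3·I/p_x and y* = 2/3·I/p_y.
Set x* = 8 in the demand function and solve for p_x: p_x = 2.

p_x = 2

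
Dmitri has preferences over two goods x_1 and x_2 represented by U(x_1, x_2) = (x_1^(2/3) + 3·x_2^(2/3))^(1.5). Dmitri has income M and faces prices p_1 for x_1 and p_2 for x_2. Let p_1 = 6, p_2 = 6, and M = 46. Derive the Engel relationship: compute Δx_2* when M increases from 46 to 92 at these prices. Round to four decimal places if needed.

Δx_2* = 7.3929

MRS = MU_x_1/MU_x_2 = (1/3)·(x_2/x_1)^(1/3). Set equal to p_1/p_2.
Solve for the ratio: x_2/x_1 = [3·p_1/p_2]^(3).
Substitute x_2 = (x_2/x_1)·x_1 into the budget: x_1* = M/(p_1 + p_2·(x_2/x_1)).
Numerically x_2/x_1 = 27, so x_1* = 46/(6 + 6·27) = 0.2738 and x_2* = 27·0.2738 = 7.3929.
At M' = 92: x_2* = 14.7857. Change: 14.7857 − 7.3929 = 7.3929.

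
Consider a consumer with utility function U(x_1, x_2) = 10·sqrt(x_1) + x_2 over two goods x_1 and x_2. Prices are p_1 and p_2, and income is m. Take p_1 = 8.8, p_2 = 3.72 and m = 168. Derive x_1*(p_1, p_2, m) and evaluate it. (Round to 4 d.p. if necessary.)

x_1* = 4.4675

MU_x_1 = 5/√x_1, MU_x_2 = 1. Tangency: 5/√x_1 = p_1/p_2.
Solve: √x_1 = 5·p_2/p_1, so x_1*(p_1,p_2) = (5·p_2/p_1)², and x_2* = (m − p_1·x_1*)/p_2.
Plugging in: x_1* = (5·3.72/8.8)² = 4.4675.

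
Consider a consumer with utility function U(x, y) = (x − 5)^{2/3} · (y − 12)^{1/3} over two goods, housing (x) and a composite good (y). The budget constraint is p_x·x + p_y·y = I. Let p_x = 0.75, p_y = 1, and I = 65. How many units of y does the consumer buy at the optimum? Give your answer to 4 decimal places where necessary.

MRS = 2·(y−12)/(x−5). Tangency with p_x/p_y gives y−12 = (1/2)·(p_x/p_y)·(x−5).
Substituting into the budget: x* = 5 + 2/3·(I − 5·p_x − 12·p_y)/p_x, and y* = 12 + 1/3·(…)/p_y.
Discretionary income = 65 − 5·0.75 − 12·1 = 49.25; y* = 12 + 1/3·49.25/1 = 28.4167.

y* = 28.4167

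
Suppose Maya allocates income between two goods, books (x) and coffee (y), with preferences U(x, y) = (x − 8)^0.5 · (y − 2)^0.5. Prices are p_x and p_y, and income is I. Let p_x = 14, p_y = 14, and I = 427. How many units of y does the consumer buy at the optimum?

y* = 12.25

Substituting into the budget: x* = 8 + 0.5·(I − 8·p_x − 2·p_y)/p_x, and y* = 2 + 0.5·(…)/p_y.
Discretionary income = 427 − 8·14 − 2·14 = 287; y* = 2 + 0.5·287/14 = 12.25.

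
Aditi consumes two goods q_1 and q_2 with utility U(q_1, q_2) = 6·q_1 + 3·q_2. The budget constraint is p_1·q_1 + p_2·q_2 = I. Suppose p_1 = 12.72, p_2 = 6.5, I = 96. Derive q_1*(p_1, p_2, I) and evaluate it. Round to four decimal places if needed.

Perfect substitutes: compare marginal utility per dollar. 6/p_1 vs 3/p_2 → 0.4717 vs 0.4615.
q_1 gives more utility per dollar, so spend all income on q_1: q_1* = I/p_1, q_2* = 0.
Numerically: q_1* = 7.5472, q_2* = 0.

q_1* = 7.5472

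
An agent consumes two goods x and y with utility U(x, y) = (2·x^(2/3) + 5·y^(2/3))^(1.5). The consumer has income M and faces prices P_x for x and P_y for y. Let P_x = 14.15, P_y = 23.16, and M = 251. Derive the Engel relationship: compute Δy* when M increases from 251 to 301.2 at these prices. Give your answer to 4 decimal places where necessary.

MRS = MU_x/MU_y = (2/5)·(y/x)^(1/3). Set equal to P_x/P_y.
Solve for the ratio: y/x = [(5/2)·P_x/P_y]^(3).
With the ratio pinned down, the budget gives x* = M/(P_x + P_y·(y/x)) and y* = (y/x)·x*.
Numerically y/x = 3.563475, so x* = 251/(14.15 + 23.16·3.563475) = 2.5962 and y* = 3.563475·2.5962 = 9.2515.
At M' = 301.2: y* = 11.1018. Change: 11.1018 − 9.2515 = 1.8503.

Δy* = 1.8503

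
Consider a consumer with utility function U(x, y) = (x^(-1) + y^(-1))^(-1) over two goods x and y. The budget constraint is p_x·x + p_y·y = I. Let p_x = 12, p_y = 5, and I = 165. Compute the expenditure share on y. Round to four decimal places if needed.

MU_x ∝ x^(-2), MU_y ∝ y^(-2), so MRS = (y/x)^(2) = p_x/p_y.
Solve for the ratio: y/x = [p_x/p_y]^(0.5).
Substitute y = (y/x)·x into the budget: x* = I/(p_x + p_y·(y/x)).
Numerically y/x = 1.549193, so x* = 165/(12 + 5·1.549193) = 8.3561 and y* = 1.549193·8.3561 = 12.9453.
Expenditure on y: 5·12.9453 = 64.7264; share = 0.3923.

share on y = 0.3923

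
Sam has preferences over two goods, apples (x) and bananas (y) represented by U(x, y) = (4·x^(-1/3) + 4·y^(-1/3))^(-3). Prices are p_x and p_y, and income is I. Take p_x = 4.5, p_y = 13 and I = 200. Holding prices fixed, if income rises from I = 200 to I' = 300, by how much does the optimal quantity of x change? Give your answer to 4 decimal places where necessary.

With the ratio pinned down, the budget gives x* = I/(p_x + p_y·(y/x)) and y* = (y/x)·x*.
Numerically y/x = 0.451286, so x* = 200/(4.5 + 13·0.451286) = 19.2925.
At I' = 300: x* = 28.9388. Change: 28.9388 − 19.2925 = 9.6463.

Δx* = 9.6463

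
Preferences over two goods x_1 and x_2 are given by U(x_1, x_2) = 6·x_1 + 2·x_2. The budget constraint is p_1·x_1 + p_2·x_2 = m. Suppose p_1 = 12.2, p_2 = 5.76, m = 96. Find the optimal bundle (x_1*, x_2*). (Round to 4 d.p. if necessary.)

Perfect substitutes: compare marginal utility per dollar. 6/p_1 vs 2/p_2 → 0.4918 vs 0.3472.
x_1 gives more utility per dollar, so spend all income on x_1: x_1* = m/p_1, x_2* = 0.
Numerically: x_1* = 7.8689, x_2* = 0.

x_1* = 7.8689, x_2* = 0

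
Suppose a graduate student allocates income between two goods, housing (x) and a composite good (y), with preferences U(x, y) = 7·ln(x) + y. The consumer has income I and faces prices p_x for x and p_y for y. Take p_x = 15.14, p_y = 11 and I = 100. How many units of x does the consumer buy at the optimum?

x* = 5.0859

MU_x = 7/x, MU_y = 1. Tangency: 7/x = p_x/p_y.
So x*(p_x,p_y) = 7·p_y/p_x, independent of income; and y* = (I − 7·p_y)/p_y.
At the given prices: x* = 7·11/15.14 = 5.0859.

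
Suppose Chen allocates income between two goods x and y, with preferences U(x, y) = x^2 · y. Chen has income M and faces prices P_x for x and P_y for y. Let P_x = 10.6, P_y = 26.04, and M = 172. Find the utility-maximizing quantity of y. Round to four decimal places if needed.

The MRS is 2·y/x. Set MRS = P_x/P_y.
So 2·P_y·y = P_x·x; combined with the budget, a share 2/3 of income goes to x.
Demand: x*(P_x,P_y,M) = 2/3·M/P_x and y* = 1/3·M/P_y.
At P_x=10.6, P_y=26.04, M=172: y* = 1/3·172/26.04 = 2.2017.

y* = 2.2017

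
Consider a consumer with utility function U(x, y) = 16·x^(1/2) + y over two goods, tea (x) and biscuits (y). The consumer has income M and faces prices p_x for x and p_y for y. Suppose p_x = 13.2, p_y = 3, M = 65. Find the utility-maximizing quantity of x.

Thus x* = (8·p_y/p_x)² — independent of M — with the rest of income spent on y.
Plugging in: x* = (8·3/13.2)² = 3.3058.

x* = 3.3058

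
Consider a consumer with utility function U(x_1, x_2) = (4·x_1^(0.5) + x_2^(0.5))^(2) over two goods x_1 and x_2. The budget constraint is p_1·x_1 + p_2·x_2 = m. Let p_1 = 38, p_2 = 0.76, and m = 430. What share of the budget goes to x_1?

share on x_1 = 0.2424

Substitute x_2 = (x_2/x_1)·x_1 into the budget: x_1* = m/(p_1 + p_2·(x_2/x_1)).
Numerically x_2/x_1 = 156.25, so x_1* = 430/(38 + 0.76·156.25) = 2.7432 and x_2* = 156.25·2.7432 = 428.6284.
Expenditure on x_1: 38·2.7432 = 104.2424; share = 0.2424.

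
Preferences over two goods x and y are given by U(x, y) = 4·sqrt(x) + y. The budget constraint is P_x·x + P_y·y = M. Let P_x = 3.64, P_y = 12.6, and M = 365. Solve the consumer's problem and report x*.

Utility is quasi-linear in y; the FOC for x is 2/√x = P_x/P_y.
Thus x* = (2·P_y/P_x)² — independent of M — with the rest of income spent on y.
Plugging in: x* = (2·12.6/3.64)² = 47.929.

x* = 47.929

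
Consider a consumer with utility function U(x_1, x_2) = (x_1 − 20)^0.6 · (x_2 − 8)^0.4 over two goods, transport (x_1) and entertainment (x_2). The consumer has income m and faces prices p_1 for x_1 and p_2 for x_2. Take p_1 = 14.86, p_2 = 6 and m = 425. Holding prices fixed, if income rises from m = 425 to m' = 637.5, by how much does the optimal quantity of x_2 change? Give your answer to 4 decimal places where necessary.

This is Cobb-Douglas in (x_1−20, x_2−8): tangency gives 0.6·p_2·(x_2−8) = 0.4·p_1·(x_1−20).
Substituting into the budget: x_1* = 20 + 0.6·(m − 20·p_1 − 8·p_2)/p_1, and x_2* = 8 + 0.4·(…)/p_2.
Discretionary income = 425 − 20·14.86 − 8·6 = 79.8; x_2* = 8 + 0.4·79.8/6 = 13.32.
At m' = 637.5: x_2* = 27.4867. Change: 27.4867 − 13.32 = 14.1667.

Δx_2* = 14.1667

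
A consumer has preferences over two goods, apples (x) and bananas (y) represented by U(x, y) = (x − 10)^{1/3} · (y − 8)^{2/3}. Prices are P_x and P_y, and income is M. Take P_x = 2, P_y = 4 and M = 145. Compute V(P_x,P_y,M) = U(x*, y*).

This is Cobb-Douglas in (x−10, y−8): tangency gives 1/3·P_y·(y−8) = 2/3·P_x·(x−10).
Substituting into the budget: x* = 10 + 1/3·(M − 10·P_x − 8·P_y)/P_x, and y* = 8 + 2/3·(…)/P_y.
Discretionary income = 145 − 10·2 − 8·4 = 93; x* = 10 + 1/3·93/2 = 25.5; y* = 8 + 2/3·93/4 = 23.5.
Utility at the optimum: U(25.5, 23.5) = 15.5.

V = 15.5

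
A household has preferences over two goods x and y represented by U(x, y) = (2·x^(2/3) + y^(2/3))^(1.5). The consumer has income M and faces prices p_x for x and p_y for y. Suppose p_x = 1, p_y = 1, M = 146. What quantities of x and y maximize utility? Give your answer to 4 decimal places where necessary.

Substitute y = (y/x)·x into the budget: x* = M/(p_x + p_y·(y/x)).
Numerically y/x = 0.125, so x* = 146/(1 + 1·0.125) = 129.7778 and y* = 0.125·129.7778 = 16.2222.

x* = 129.7778, y* = 16.2222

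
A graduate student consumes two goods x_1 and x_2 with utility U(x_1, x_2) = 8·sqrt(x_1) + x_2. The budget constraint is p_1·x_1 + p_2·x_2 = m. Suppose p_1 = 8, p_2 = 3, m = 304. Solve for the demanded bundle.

x_1* = 2.25, x_2* = 95.3333

Set MRS = p_1/p_2: 4·x_1^(−1/2) = p_1/p_2.
Solve: √x_1 = 4·p_2/p_1, so x_1*(p_1,p_2) = (4·p_2/p_1)², and x_2* = (m − p_1·x_1*)/p_2.
Plugging in: x_1* = (4·3/8)² = 2.25, x_2* = 95.3333.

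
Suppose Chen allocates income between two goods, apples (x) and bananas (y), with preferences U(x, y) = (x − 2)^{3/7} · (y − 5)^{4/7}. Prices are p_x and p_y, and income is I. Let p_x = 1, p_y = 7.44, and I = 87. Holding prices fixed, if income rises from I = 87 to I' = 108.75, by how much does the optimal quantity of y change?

Discretionary income = 87 − 2·1 − 5·7.44 = 47.8; y* = 5 + 4/7·47.8/7.44 = 8.6713.
At I' = 108.75: y* = 10.3418. Change: 10.3418 − 8.6713 = 1.6705.

Δy* = 1.6705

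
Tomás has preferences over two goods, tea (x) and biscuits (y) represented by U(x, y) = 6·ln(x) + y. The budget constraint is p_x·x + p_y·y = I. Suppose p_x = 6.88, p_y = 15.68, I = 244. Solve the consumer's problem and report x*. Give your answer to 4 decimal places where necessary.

MU_x = 6/x, MU_y = 1. Tangency: 6/x = p_x/p_y.
So x*(p_x,p_y) = 6·p_y/p_x, independent of income; and y* = (I − 6·p_y)/p_y.
At the given prices: x* = 6·15.68/6.88 = 13.6744.

x* = 13.6744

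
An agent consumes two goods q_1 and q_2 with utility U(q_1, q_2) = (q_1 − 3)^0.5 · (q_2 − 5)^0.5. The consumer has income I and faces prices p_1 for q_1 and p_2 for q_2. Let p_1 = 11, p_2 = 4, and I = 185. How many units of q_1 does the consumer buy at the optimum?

Discretionary income = 185 − 3·11 − 5·4 = 132; q_1* = 3 + 0.5·132/11 = 9.

q_1* = 9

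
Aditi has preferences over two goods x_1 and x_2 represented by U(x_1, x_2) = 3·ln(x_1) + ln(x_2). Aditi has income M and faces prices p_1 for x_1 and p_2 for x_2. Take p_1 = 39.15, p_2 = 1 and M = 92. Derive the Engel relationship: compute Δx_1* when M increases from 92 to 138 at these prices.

Δx_1* = 0.8812

The MRS is 3·x_2/x_1. Set MRS = p_1/p_2.
Rearranging, p_2·x_2 = (1/3)·p_1·x_1. Substituting into the budget gives p_1·x_1·(1 + (1/3)) = M.
Demand: x_1*(p_1,p_2,M) = 0.75·M/p_1 and x_2* = 0.25·M/p_2.
At p_1=39.15, p_2=1, M=92: x_1* = 0.75·92/39.15 = 1.7625.
At M' = 138: x_1* = 2.6437. Change: 2.6437 − 1.7625 = 0.8812.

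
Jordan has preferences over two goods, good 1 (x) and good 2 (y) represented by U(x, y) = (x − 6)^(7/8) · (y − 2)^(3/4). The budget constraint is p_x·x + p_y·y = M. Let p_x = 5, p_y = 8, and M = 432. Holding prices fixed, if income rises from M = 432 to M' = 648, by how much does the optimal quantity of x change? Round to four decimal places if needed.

Substituting into the budget: x* = 6 + 7/13·(M − 6·p_x − 2·p_y)/p_x, and y* = 2 + 6/13·(…)/p_y.
Discretionary income = 432 − 6·5 − 2·8 = 386; x* = 6 + 7/13·386/5 = 47.5692.
At M' = 648: x* = 70.8308. Change: 70.8308 − 47.5692 = 23.2615.

Δx* = 23.2615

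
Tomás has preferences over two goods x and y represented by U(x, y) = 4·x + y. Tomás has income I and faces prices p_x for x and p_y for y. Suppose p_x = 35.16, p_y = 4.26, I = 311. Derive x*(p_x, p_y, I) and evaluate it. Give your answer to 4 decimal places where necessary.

y gives more utility per dollar, so spend all income on y: y* = I/p_y, x* = 0.
Numerically: x* = 0, y* = 73.0047.

x* = 0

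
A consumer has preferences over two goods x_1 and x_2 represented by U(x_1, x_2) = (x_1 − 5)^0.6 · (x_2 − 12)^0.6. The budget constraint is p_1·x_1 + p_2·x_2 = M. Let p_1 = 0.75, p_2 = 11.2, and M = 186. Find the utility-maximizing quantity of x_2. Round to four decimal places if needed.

This is Cobb-Douglas in (x_1−5, x_2−12): tangency gives 0.6·p_2·(x_2−12) = 0.6·p_1·(x_1−5).
Substituting into the budget: x_1* = 5 + 0.5·(M − 5·p_1 − 12·p_2)/p_1, and x_2* = 12 + 0.5·(…)/p_2.
Discretionary income = 186 − 5·0.75 − 12·11.2 = 47.85; x_2* = 12 + 0.5·47.85/11.2 = 14.1362.

x_2* = 14.1362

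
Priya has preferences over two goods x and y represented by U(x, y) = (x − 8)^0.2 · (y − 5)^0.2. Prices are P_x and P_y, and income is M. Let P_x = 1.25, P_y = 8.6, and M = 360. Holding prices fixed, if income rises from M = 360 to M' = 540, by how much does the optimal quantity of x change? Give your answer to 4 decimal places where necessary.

Δx* = 72

Let x' = x−8, y' = y−5. MRS = y'/x' = P_x/P_y.
After buying the subsistence bundle (8, 5), a share 0.5 of the remaining income goes to x: x* = 8 + 0.5·(M − 8P_x − 5P_y)/P_x.
Discretionary income = 360 − 8·1.25 − 5·8.6 = 307; x* = 8 + 0.5·307/1.25 = 130.8.
At M' = 540: x* = 202.8. Change: 202.8 − 130.8 = 72.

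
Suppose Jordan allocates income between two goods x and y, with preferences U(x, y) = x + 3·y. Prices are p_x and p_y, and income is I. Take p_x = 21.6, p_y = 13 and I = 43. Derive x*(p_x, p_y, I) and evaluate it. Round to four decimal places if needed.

x* = 0

Numerically: x* = 0, y* = 3.3077.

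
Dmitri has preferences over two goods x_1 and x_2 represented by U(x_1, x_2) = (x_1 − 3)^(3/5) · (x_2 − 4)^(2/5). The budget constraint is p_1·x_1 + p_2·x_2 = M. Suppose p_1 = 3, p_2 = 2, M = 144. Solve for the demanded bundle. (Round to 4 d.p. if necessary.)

x_1* = 28.4, x_2* = 29.4

MRS = (3/2)·(x_2−4)/(x_1−3). Tangency with p_1/p_2 gives x_2−4 = (2/3)·(p_1/p_2)·(x_1−3).
Substituting into the budget: x_1* = 3 + 0.6·(M − 3·p_1 − 4·p_2)/p_1, and x_2* = 4 + 0.4·(…)/p_2.
Discretionary income = 144 − 3·3 − 4·2 = 127; x_1* = 3 + 0.6·127/3 = 28.4; x_2* = 4 + 0.4·127/2 = 29.4.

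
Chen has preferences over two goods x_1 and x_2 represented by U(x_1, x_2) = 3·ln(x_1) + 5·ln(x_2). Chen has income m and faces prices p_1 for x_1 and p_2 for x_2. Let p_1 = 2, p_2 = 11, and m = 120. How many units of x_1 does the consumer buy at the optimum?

The MRS is (3/5)·x_2/x_1. Set MRS = p_1/p_2.
Rearranging, p_2·x_2 = (5/3)·p_1·x_1. Substituting into the budget gives p_1·x_1·(1 + (5/3)) = m.
Demand: x_1*(p_1,p_2,m) = 0.375·m/p_1 and x_2* = 0.625·m/p_2.
At p_1=2, p_2=11, m=120: x_1* = 0.375·120/2 = 22.5.

x_1* = 22.5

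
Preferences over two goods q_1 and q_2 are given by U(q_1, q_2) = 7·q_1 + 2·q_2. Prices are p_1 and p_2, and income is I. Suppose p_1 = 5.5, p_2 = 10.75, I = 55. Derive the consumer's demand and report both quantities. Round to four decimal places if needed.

q_1 gives more utility per dollar, so spend all income on q_1: q_1* = I/p_1, q_2* = 0.
Numerically: q_1* = 10, q_2* = 0.

q_1* = 10, q_2* = 0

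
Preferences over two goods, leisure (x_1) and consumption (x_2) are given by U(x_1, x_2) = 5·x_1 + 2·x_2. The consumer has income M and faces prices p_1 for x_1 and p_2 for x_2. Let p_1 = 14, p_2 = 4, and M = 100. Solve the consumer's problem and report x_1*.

x_1* = 0

x_2 gives more utility per dollar, so spend all income on x_2: x_2* = M/p_2, x_1* = 0.
Numerically: x_1* = 0, x_2* = 25.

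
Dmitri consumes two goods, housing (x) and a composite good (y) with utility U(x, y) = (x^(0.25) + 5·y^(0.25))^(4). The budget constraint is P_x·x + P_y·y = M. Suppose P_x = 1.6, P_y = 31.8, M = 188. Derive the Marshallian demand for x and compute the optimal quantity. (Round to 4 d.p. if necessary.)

MU_x ∝ x^(-0.75), MU_y ∝ 5·y^(-0.75), so MRS = (1/5)·(y/x)^(0.75) = P_x/P_y.
Solve for the ratio: y/x = [5·P_x/P_y]^(4/3).
Substitute y = (y/x)·x into the budget: x* = M/(P_x + P_y·(y/x)).
Numerically y/x = 0.158812, so x* = 188/(1.6 + 31.8·0.158812) = 28.2697.

x* = 28.2697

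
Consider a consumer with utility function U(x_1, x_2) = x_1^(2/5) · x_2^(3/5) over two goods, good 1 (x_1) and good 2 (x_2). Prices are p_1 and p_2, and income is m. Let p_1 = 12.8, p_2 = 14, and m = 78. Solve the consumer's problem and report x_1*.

Demand: x_1*(p_1,p_2,m) = 0.4·m/p_1 and x_2* = 0.6·m/p_2.
At p_1=12.8, p_2=14, m=78: x_1* = 0.4·78/12.8 = 2.4375.

x_1* = 2.4375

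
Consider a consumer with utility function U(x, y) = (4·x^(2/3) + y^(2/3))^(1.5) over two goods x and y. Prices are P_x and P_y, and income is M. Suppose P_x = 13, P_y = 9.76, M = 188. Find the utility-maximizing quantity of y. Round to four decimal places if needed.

y* = 0.5196

From the CES first-order condition, 4·(y/x)^(1/3) = P_x/P_y.
Hence y/x = ((1/4)·P_x/P_y)^(1/(1/3)), i.e. raised to the 3 power.
With the ratio pinned down, the budget gives x* = M/(P_x + P_y·(y/x)) and y* = (y/x)·x*.
Numerically y/x = 0.036923, so x* = 188/(13 + 9.76·0.036923) = 14.0715 and y* = 0.036923·14.0715 = 0.5196.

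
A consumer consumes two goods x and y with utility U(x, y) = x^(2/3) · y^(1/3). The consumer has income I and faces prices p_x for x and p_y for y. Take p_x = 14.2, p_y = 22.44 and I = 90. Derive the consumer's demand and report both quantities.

Tangency: MRS = 2·y/x = p_x/p_y.
So 2/3·p_y·y = 1/3·p_x·x; combined with the budget, a share 2/3 of income goes to x.
Demand: x*(p_x,p_y,I) = 2/3·I/p_x and y* = 1/3·I/p_y.
At p_x=14.2, p_y=22.44, I=90: x* = 2/3·90/14.2 = 4.2254, y* = 1.3369.

x* = 4.2254, y* = 1.3369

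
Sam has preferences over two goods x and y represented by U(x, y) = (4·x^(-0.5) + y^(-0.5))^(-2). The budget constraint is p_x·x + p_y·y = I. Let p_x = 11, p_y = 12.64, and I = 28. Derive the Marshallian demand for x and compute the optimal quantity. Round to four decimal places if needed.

x* = 1.7981

MRS = MU_x/MU_y = 4·(y/x)^(1.5). Set equal to p_x/p_y.
Hence y/x = ((1/4)·p_x/p_y)^(1/(1.5)), i.e. raised to the 2/3 power.
With the ratio pinned down, the budget gives x* = I/(p_x + p_y·(y/x)) and y* = (y/x)·x*.
Numerically y/x = 0.361735, so x* = 28/(11 + 12.64·0.361735) = 1.7981.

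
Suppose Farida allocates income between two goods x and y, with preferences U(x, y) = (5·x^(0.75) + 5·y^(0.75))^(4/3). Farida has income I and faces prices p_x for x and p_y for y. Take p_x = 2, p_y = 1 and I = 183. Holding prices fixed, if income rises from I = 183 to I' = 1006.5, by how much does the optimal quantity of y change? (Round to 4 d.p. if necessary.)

Δy* = 732

Numerically y/x = 16, so x* = 183/(2 + 1·16) = 10.1667 and y* = 16·10.1667 = 162.6667.
At I' = 1006.5: y* = 894.6667. Change: 894.6667 − 162.6667 = 732.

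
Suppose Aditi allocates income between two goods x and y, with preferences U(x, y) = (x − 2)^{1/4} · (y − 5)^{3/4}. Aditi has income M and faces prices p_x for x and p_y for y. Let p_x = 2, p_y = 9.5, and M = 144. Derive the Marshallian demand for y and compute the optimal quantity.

y* = 12.3026

This is Cobb-Douglas in (x−2, y−5): tangency gives 0.25·p_y·(y−5) = 0.75·p_x·(x−2).
Substituting into the budget: x* = 2 + 0.25·(M − 2·p_x − 5·p_y)/p_x, and y* = 5 + 0.75·(…)/p_y.
Discretionary income = 144 − 2·2 − 5·9.5 = 92.5; y* = 5 + 0.75·92.5/9.5 = 12.3026.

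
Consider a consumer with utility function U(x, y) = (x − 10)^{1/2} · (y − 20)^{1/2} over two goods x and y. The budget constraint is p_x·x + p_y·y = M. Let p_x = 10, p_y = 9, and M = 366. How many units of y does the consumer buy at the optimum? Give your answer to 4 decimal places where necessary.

MRS = (y−20)/(x−10). Tangency with p_x/p_y gives y−20 = (p_x/p_y)·(x−10).
After buying the subsistence bundle (10, 20), a share 0.5 of the remaining income goes to x: x* = 10 + 0.5·(M − 10p_x − 20p_y)/p_x.
Discretionary income = 366 − 10·10 − 20·9 = 86; y* = 20 + 0.5·86/9 = 24.7778.

y* = 24.7778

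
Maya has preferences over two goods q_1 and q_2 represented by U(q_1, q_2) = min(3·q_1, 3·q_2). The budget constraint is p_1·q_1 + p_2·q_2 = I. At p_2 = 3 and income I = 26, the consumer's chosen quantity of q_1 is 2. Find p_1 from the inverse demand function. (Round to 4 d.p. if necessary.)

p_1 = 10

With perfect complements, no substitution: consume in ratio q_1:q_2 = 3:3.
Budget: p_1·q_1 + p_2·q_1 = I, so (3·p_1 + 3·p_2)·q_1 = 3·I.
Demand: q_1*(p_1,p_2,I) = 3·I/(3·p_1 + 3·p_2), q_2* = 3·I/(3·p_1 + 3·p_2).
Set q_1* = 2 in the demand function and solve for p_1: p_1 = 10.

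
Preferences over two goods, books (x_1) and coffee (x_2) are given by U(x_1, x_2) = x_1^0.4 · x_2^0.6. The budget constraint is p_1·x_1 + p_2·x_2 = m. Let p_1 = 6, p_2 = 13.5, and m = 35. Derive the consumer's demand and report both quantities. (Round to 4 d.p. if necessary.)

x_1* = 2.3333, x_2* = 1.5556

Tangency: MRS = (2/3)·x_2/x_1 = p_1/p_2.
Rearranging, p_2·x_2 = (3/2)·p_1·x_1. Substituting into the budget gives p_1·x_1·(1 + (3/2)) = m.
Demand: x_1*(p_1,p_2,m) = 0.4·m/p_1 and x_2* = 0.6·m/p_2.
At p_1=6, p_2=13.5, m=35: x_1* = 0.4·35/6 = 2.3333, x_2* = 1.5556.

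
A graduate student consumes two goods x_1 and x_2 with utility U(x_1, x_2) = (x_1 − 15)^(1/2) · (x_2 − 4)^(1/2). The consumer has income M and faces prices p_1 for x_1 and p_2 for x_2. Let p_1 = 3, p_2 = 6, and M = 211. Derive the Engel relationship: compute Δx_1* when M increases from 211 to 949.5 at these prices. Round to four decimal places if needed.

Let x_1' = x_1−15, x_2' = x_2−4. MRS = x_2'/x_1' = p_1/p_2.
After buying the subsistence bundle (15, 4), a share 0.5 of the remaining income goes to x_1: x_1* = 15 + 0.5·(M − 15p_1 − 4p_2)/p_1.
Discretionary income = 211 − 15·3 − 4·6 = 142; x_1* = 15 + 0.5·142/3 = 38.6667.
At M' = 949.5: x_1* = 161.75. Change: 161.75 − 38.6667 = 123.0833.

Δx_1* = 123.0833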